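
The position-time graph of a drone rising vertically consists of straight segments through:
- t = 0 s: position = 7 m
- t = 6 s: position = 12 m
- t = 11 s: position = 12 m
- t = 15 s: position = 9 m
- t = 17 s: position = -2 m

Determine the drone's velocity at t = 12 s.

Velocity is the slope of the x-t graph on 11–15 s: (9 − 12)/(15 − 11) = -0.75 m/s.

-0.75 m/s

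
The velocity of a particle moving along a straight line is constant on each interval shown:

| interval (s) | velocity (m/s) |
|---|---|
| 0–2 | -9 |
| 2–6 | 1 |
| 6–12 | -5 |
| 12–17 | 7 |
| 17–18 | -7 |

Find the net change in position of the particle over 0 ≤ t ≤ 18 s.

Displacement is the signed area under the v-t curve.
0–2 s: -9 × 2 = -18 m
2–6 s: 1 × 4 = 4 m
6–12 s: -5 × 6 = -30 m
12–17 s: 7 × 5 = 35 m
17–18 s: -7 × 1 = -7 m
Net displacement = -16 m

-16 m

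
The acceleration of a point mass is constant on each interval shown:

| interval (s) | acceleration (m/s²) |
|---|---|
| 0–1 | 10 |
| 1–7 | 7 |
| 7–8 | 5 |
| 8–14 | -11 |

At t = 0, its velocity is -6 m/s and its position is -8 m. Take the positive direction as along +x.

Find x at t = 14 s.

297.5 m

On each constant-a segment, Δv = aΔt and Δx = v₀Δt + ½aΔt²; chain segment to segment.
0–1 s: v starts -6 m/s; Δx = -6·1 + ½·10·1² = -1 m; v ends 4 m/s.
1–7 s: v starts 4 m/s; Δx = 4·6 + ½·7·6² = 150 m; v ends 46 m/s.
7–8 s: v starts 46 m/s; Δx = 46·1 + ½·5·1² = 48.5 m; v ends 51 m/s.
8–14 s: v starts 51 m/s; Δx = 51·6 + ½·-11·6² = 108 m; v ends -15 m/s.
x(14) = -8 + Σ Δx = 297.5 m.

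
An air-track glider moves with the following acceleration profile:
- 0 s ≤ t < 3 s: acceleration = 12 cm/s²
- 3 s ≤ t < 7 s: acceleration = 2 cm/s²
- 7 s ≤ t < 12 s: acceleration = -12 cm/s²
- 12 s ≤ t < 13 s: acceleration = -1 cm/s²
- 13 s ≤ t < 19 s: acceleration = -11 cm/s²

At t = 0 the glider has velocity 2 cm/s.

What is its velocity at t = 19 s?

-81 cm/s

Δv equals the area under the a-t graph; then v = v₀ + Δv.
0–3 s: 12 × 3 = 36 cm/s
3–7 s: 2 × 4 = 8 cm/s
7–12 s: -12 × 5 = -60 cm/s
12–13 s: -1 × 1 = -1 cm/s
13–19 s: -11 × 6 = -66 cm/s
Δv = -83 cm/s, so v(19) = 2 + (-83) = -81 cm/s.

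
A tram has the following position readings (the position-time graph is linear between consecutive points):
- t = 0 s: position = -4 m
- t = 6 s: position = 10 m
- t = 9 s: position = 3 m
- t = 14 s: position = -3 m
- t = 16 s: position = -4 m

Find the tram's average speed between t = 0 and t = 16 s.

Average speed = (total path length)/(elapsed time); on a piecewise-linear x-t graph the path length is Σ|Δx|.
0–6 s: |Δx| = |10 − -4| = 14 m
6–9 s: |Δx| = |3 − 10| = 7 m
9–14 s: |Δx| = |-3 − 3| = 6 m
14–16 s: |Δx| = |-4 − -3| = 1 m
Total path = 28 m; average speed = 28/16 = 1.75 m/s.

1.75 m/s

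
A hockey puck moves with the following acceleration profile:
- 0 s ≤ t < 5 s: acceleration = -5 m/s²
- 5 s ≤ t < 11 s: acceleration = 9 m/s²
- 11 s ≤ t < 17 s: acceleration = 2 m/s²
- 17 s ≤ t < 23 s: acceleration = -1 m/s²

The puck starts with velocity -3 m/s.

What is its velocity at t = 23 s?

Δv equals the area under the a-t graph; then v = v₀ + Δv.
0–5 s: -5 × 5 = -25 m/s
5–11 s: 9 × 6 = 54 m/s
11–17 s: 2 × 6 = 12 m/s
17–23 s: -1 × 6 = -6 m/s
Δv = 35 m/s, so v(23) = -3 + (35) = 32 m/s.

32 m/s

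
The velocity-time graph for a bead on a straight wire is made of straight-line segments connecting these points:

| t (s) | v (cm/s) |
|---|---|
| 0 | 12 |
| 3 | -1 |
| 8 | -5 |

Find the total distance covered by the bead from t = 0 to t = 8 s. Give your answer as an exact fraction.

Total distance travelled is ∫|v| dt — sum the magnitudes of each area piece.
0–3 s: v = 0 at t = 36/13 s; triangle areas 216/13 + 3/26 = 435/26 cm
3–8 s: |½(-1 + -5)(5)| = 15 cm
Total distance = 825/26 cm

825/26 cm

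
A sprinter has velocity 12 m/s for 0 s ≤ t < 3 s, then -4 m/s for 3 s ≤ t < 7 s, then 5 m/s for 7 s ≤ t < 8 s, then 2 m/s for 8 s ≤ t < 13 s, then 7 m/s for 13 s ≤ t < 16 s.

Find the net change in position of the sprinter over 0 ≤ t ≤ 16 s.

56 m

Displacement is the signed area under the v-t curve.
0–3 s: 12 × 3 = 36 m
3–7 s: -4 × 4 = -16 m
7–8 s: 5 × 1 = 5 m
8–13 s: 2 × 5 = 10 m
13–16 s: 7 × 3 = 21 m
Net displacement = 56 m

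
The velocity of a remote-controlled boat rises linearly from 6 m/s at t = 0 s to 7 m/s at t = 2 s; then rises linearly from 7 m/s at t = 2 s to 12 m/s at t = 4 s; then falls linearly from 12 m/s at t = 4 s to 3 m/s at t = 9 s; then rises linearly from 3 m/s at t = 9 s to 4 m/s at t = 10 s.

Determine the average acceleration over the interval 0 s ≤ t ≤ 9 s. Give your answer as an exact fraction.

Average acceleration = Δv/Δt = (3 − 6)/(9 − 0) = -1/3 m/s².

-1/3 m/s²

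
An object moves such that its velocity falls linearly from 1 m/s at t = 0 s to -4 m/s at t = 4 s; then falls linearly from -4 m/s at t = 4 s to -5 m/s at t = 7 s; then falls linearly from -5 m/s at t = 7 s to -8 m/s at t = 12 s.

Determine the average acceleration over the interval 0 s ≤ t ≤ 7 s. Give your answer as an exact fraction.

Average acceleration = Δv/Δt = (-5 − 1)/(7 − 0) = -6/7 m/s².

-6/7 m/s²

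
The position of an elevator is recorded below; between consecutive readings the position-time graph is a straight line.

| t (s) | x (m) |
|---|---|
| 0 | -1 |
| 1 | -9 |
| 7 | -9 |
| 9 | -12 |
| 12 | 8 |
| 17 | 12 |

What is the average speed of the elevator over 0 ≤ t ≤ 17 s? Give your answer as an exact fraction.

35/17 m/s

Average speed = (total path length)/(elapsed time); on a piecewise-linear x-t graph the path length is Σ|Δx|.
0–1 s: |Δx| = |-9 − -1| = 8 m
1–7 s: |Δx| = |-9 − -9| = 0 m
7–9 s: |Δx| = |-12 − -9| = 3 m
9–12 s: |Δx| = |8 − -12| = 20 m
12–17 s: |Δx| = |12 − 8| = 4 m
Total path = 35 m; average speed = 35/17 = 35/17 m/s.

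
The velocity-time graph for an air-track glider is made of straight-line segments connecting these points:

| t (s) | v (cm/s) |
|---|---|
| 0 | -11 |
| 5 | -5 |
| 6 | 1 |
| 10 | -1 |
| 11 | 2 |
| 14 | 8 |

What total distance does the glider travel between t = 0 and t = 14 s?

Distance (not displacement) is the total path length: add the absolute areas under v-t.
0–5 s: |½(-11 + -5)(5)| = 40 cm
5–6 s: v = 0 at t = 35/6 s; triangle areas 25/12 + 1/12 = 13/6 cm
6–10 s: v = 0 at t = 8 s; triangle areas 1 + 1 = 2 cm
10–11 s: v = 0 at t = 31/3 s; triangle areas 1/6 + 2/3 = 5/6 cm
11–14 s: |½(2 + 8)(3)| = 15 cm
Total distance = 60 cm

60 cm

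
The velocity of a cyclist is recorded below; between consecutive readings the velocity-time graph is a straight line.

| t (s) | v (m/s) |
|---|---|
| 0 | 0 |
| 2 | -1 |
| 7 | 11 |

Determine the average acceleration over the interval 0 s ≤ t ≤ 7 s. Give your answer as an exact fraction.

Average acceleration = Δv/Δt = (11 − 0)/(7 − 0) = 11/7 m/s².

11/7 m/s²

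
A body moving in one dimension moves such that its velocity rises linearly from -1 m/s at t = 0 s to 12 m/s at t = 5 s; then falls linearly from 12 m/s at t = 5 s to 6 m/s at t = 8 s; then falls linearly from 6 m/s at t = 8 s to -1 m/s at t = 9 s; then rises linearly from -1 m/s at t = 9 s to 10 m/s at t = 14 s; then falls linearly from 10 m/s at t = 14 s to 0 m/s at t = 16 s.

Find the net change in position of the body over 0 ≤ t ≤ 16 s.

Net displacement equals the area under the velocity-time graph (areas below the axis count negative).
0–5 s: ½(-1 + 12)(5) = 27.5 m
5–8 s: ½(12 + 6)(3) = 27 m
8–9 s: ½(6 + -1)(1) = 2.5 m
9–14 s: ½(-1 + 10)(5) = 22.5 m
14–16 s: ½(10 + 0)(2) = 10 m
Net displacement = 89.5 m

89.5 m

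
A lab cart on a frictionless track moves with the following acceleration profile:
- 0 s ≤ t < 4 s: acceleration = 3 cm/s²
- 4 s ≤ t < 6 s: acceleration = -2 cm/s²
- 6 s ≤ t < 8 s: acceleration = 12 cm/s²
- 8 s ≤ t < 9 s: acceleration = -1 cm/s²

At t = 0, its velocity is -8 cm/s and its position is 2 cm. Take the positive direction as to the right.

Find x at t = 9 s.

45.5 cm

On each constant-a segment, Δv = aΔt and Δx = v₀Δt + ½aΔt²; chain segment to segment.
0–4 s: v starts -8 cm/s; Δx = -8·4 + ½·3·4² = -8 cm; v ends 4 cm/s.
4–6 s: v starts 4 cm/s; Δx = 4·2 + ½·-2·2² = 4 cm; v ends 0 cm/s.
6–8 s: v starts 0 cm/s; Δx = 0·2 + ½·12·2² = 24 cm; v ends 24 cm/s.
8–9 s: v starts 24 cm/s; Δx = 24·1 + ½·-1·1² = 23.5 cm; v ends 23 cm/s.
x(9) = 2 + Σ Δx = 45.5 cm.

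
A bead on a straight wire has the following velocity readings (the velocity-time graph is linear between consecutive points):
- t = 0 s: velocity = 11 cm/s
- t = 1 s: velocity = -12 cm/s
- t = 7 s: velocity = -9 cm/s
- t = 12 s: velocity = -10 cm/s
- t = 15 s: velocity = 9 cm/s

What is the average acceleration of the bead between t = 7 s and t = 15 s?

2.25 cm/s²

Average acceleration = Δv/Δt = (9 − -9)/(15 − 7) = 2.25 cm/s².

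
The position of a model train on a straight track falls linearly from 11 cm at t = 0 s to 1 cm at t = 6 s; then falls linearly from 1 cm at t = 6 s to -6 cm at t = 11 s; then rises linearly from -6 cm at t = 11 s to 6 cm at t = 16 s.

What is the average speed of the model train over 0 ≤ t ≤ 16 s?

Average speed = (total path length)/(elapsed time); on a piecewise-linear x-t graph the path length is Σ|Δx|.
0–6 s: |Δx| = |1 − 11| = 10 cm
6–11 s: |Δx| = |-6 − 1| = 7 cm
11–16 s: |Δx| = |6 − -6| = 12 cm
Total path = 29 cm; average speed = 29/16 = 1.8125 cm/s.

1.8125 cm/s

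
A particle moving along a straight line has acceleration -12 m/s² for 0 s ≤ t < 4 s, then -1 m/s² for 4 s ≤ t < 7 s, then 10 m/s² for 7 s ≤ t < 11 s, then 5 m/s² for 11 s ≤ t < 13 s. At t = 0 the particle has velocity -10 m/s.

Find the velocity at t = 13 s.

-11 m/s

Δv equals the area under the a-t graph; then v = v₀ + Δv.
0–4 s: -12 × 4 = -48 m/s
4–7 s: -1 × 3 = -3 m/s
7–11 s: 10 × 4 = 40 m/s
11–13 s: 5 × 2 = 10 m/s
Δv = -1 m/s, so v(13) = -10 + (-1) = -11 m/s.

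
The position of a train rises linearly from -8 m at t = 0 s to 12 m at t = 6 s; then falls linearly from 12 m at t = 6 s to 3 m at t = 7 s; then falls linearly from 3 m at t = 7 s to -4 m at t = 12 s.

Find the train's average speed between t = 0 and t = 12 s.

3 m/s

Average speed = (total path length)/(elapsed time); on a piecewise-linear x-t graph the path length is Σ|Δx|.
0–6 s: |Δx| = |12 − -8| = 20 m
6–7 s: |Δx| = |3 − 12| = 9 m
7–12 s: |Δx| = |-4 − 3| = 7 m
Total path = 36 m; average speed = 36/12 = 3 m/s.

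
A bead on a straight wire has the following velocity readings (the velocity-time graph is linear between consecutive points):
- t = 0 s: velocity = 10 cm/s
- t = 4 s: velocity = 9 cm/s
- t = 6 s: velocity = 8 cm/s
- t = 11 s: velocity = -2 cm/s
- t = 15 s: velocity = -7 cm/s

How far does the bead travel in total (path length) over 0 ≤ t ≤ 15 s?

90 cm

Total distance travelled is ∫|v| dt — sum the magnitudes of each area piece.
0–4 s: |½(10 + 9)(4)| = 38 cm
4–6 s: |½(9 + 8)(2)| = 17 cm
6–11 s: v = 0 at t = 10 s; triangle areas 16 + 1 = 17 cm
11–15 s: |½(-2 + -7)(4)| = 18 cm
Total distance = 90 cm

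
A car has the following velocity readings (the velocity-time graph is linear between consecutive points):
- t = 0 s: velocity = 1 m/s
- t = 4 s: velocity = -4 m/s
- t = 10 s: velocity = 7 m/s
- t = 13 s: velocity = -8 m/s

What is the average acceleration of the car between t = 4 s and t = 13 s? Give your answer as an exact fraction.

-4/9 m/s²

Average acceleration = Δv/Δt = (-8 − -4)/(13 − 4) = -4/9 m/s².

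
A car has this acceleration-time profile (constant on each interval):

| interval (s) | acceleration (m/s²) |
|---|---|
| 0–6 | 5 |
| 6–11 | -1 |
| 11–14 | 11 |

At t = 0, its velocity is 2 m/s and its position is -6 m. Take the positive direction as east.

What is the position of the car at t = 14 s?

On each constant-a segment, Δv = aΔt and Δx = v₀Δt + ½aΔt²; chain segment to segment.
0–6 s: v starts 2 m/s; Δx = 2·6 + ½·5·6² = 102 m; v ends 32 m/s.
6–11 s: v starts 32 m/s; Δx = 32·5 + ½·-1·5² = 147.5 m; v ends 27 m/s.
11–14 s: v starts 27 m/s; Δx = 27·3 + ½·11·3² = 130.5 m; v ends 60 m/s.
x(14) = -6 + Σ Δx = 374 m.

374 m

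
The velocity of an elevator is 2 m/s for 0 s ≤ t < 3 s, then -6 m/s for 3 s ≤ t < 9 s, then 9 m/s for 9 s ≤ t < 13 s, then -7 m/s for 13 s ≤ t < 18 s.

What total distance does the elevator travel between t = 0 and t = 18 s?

Total distance travelled is ∫|v| dt — sum the magnitudes of each area piece.
0–3 s: |2| × 3 = 6 m
3–9 s: |-6| × 6 = 36 m
9–13 s: |9| × 4 = 36 m
13–18 s: |-7| × 5 = 35 m
Total distance = 113 m

113 m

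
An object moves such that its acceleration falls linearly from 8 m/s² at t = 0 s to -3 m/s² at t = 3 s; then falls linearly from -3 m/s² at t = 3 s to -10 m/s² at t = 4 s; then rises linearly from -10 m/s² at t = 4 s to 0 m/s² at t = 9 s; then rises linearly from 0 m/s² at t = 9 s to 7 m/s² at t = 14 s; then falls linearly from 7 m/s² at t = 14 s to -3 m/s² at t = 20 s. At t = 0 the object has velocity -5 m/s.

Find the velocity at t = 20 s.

0.5 m/s

Δv equals the area under the a-t graph; then v = v₀ + Δv.
0–3 s: ½(8 + -3)(3) = 7.5 m/s
3–4 s: ½(-3 + -10)(1) = -6.5 m/s
4–9 s: ½(-10 + 0)(5) = -25 m/s
9–14 s: ½(0 + 7)(5) = 17.5 m/s
14–20 s: ½(7 + -3)(6) = 12 m/s
Δv = 5.5 m/s, so v(20) = -5 + (5.5) = 0.5 m/s.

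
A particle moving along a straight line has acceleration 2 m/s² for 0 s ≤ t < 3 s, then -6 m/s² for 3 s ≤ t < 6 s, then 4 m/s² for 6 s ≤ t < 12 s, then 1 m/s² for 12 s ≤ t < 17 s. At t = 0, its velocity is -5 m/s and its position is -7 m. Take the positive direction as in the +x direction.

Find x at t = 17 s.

-19.5 m

On each constant-a segment, Δv = aΔt and Δx = v₀Δt + ½aΔt²; chain segment to segment.
0–3 s: v starts -5 m/s; Δx = -5·3 + ½·2·3² = -6 m; v ends 1 m/s.
3–6 s: v starts 1 m/s; Δx = 1·3 + ½·-6·3² = -24 m; v ends -17 m/s.
6–12 s: v starts -17 m/s; Δx = -17·6 + ½·4·6² = -30 m; v ends 7 m/s.
12–17 s: v starts 7 m/s; Δx = 7·5 + ½·1·5² = 47.5 m; v ends 12 m/s.
x(17) = -7 + Σ Δx = -19.5 m.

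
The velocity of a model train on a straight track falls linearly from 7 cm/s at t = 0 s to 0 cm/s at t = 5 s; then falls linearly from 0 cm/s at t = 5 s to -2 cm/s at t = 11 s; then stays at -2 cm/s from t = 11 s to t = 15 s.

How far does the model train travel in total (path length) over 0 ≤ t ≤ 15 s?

31.5 cm

Distance (not displacement) is the total path length: add the absolute areas under v-t.
0–5 s: |½(7 + 0)(5)| = 17.5 cm
5–11 s: |½(0 + -2)(6)| = 6 cm
11–15 s: |-2| × 4 = 8 cm
Total distance = 31.5 cm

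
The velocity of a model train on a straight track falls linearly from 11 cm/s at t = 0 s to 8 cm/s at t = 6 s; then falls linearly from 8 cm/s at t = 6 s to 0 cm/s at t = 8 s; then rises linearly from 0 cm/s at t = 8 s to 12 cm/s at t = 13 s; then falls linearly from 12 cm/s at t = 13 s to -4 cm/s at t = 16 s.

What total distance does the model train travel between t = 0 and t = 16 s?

Distance (not displacement) is the total path length: add the absolute areas under v-t.
0–6 s: |½(11 + 8)(6)| = 57 cm
6–8 s: |½(8 + 0)(2)| = 8 cm
8–13 s: |½(0 + 12)(5)| = 30 cm
13–16 s: v = 0 at t = 15.25 s; triangle areas 13.5 + 1.5 = 15 cm
Total distance = 110 cm

110 cm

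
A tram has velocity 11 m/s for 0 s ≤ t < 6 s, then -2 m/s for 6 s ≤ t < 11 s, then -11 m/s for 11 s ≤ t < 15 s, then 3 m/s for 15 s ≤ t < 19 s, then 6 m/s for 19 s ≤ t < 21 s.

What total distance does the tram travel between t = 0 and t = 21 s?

144 m

Distance (not displacement) is the total path length: add the absolute areas under v-t.
0–6 s: |11| × 6 = 66 m
6–11 s: |-2| × 5 = 10 m
11–15 s: |-11| × 4 = 44 m
15–19 s: |3| × 4 = 12 m
19–21 s: |6| × 2 = 12 m
Total distance = 144 m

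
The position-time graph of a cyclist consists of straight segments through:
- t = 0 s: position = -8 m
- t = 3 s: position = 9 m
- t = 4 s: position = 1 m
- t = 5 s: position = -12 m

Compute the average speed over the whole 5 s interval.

7.6 m/s

Average speed = (total path length)/(elapsed time); on a piecewise-linear x-t graph the path length is Σ|Δx|.
0–3 s: |Δx| = |9 − -8| = 17 m
3–4 s: |Δx| = |1 − 9| = 8 m
4–5 s: |Δx| = |-12 − 1| = 13 m
Total path = 38 m; average speed = 38/5 = 7.6 m/s.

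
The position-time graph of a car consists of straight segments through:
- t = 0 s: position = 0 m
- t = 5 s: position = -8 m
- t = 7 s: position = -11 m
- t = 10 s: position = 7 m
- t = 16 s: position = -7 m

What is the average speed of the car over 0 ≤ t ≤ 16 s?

2.6875 m/s

Average speed = (total path length)/(elapsed time); on a piecewise-linear x-t graph the path length is Σ|Δx|.
0–5 s: |Δx| = |-8 − 0| = 8 m
5–7 s: |Δx| = |-11 − -8| = 3 m
7–10 s: |Δx| = |7 − -11| = 18 m
10–16 s: |Δx| = |-7 − 7| = 14 m
Total path = 43 m; average speed = 43/16 = 2.6875 m/s.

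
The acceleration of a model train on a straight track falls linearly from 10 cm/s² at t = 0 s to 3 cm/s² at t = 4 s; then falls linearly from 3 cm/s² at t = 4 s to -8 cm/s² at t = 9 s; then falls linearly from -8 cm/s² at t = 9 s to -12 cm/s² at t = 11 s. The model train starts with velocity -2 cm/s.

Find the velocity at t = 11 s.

Δv equals the area under the a-t graph; then v = v₀ + Δv.
0–4 s: ½(10 + 3)(4) = 26 cm/s
4–9 s: ½(3 + -8)(5) = -12.5 cm/s
9–11 s: ½(-8 + -12)(2) = -20 cm/s
Δv = -6.5 cm/s, so v(11) = -2 + (-6.5) = -8.5 cm/s.

-8.5 cm/s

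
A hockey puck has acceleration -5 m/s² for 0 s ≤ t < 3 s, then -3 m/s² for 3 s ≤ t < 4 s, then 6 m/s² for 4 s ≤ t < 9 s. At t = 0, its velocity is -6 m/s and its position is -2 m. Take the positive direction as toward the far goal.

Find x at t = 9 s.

-110 m

On each constant-a segment, Δv = aΔt and Δx = v₀Δt + ½aΔt²; chain segment to segment.
0–3 s: v starts -6 m/s; Δx = -6·3 + ½·-5·3² = -40.5 m; v ends -21 m/s.
3–4 s: v starts -21 m/s; Δx = -21·1 + ½·-3·1² = -22.5 m; v ends -24 m/s.
4–9 s: v starts -24 m/s; Δx = -24·5 + ½·6·5² = -45 m; v ends 6 m/s.
x(9) = -2 + Σ Δx = -110 m.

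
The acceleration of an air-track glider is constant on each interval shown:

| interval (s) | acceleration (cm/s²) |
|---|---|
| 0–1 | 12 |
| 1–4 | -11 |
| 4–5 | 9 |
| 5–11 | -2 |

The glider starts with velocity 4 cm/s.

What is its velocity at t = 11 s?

-20 cm/s

Δv equals the area under the a-t graph; then v = v₀ + Δv.
0–1 s: 12 × 1 = 12 cm/s
1–4 s: -11 × 3 = -33 cm/s
4–5 s: 9 × 1 = 9 cm/s
5–11 s: -2 × 6 = -12 cm/s
Δv = -24 cm/s, so v(11) = 4 + (-24) = -20 cm/s.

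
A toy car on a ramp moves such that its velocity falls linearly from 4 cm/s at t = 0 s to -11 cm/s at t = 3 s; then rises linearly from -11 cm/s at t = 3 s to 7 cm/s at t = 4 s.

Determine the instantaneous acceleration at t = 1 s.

-5 cm/s²

Acceleration is the slope of the v-t graph on 0–3 s: (-11 − 4)/(3 − 0) = -5 cm/s².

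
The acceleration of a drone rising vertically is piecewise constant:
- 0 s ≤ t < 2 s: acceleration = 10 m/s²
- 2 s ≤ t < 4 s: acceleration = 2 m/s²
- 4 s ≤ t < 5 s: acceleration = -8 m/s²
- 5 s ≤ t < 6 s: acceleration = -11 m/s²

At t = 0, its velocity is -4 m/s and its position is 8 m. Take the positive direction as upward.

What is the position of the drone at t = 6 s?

78.5 m

On each constant-a segment, Δv = aΔt and Δx = v₀Δt + ½aΔt²; chain segment to segment.
0–2 s: v starts -4 m/s; Δx = -4·2 + ½·10·2² = 12 m; v ends 16 m/s.
2–4 s: v starts 16 m/s; Δx = 16·2 + ½·2·2² = 36 m; v ends 20 m/s.
4–5 s: v starts 20 m/s; Δx = 20·1 + ½·-8·1² = 16 m; v ends 12 m/s.
5–6 s: v starts 12 m/s; Δx = 12·1 + ½·-11·1² = 6.5 m; v ends 1 m/s.
x(6) = 8 + Σ Δx = 78.5 m.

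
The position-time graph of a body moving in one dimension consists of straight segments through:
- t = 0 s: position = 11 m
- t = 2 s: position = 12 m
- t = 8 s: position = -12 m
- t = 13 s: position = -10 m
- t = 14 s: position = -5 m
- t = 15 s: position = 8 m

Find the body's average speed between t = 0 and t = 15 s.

Average speed = (total path length)/(elapsed time); on a piecewise-linear x-t graph the path length is Σ|Δx|.
0–2 s: |Δx| = |12 − 11| = 1 m
2–8 s: |Δx| = |-12 − 12| = 24 m
8–13 s: |Δx| = |-10 − -12| = 2 m
13–14 s: |Δx| = |-5 − -10| = 5 m
14–15 s: |Δx| = |8 − -5| = 13 m
Total path = 45 m; average speed = 45/15 = 3 m/s.

3 m/s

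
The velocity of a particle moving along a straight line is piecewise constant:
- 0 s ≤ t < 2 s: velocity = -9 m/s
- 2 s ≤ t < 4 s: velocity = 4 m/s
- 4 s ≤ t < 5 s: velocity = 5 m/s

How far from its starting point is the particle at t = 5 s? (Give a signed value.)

Net displacement equals the area under the velocity-time graph (areas below the axis count negative).
0–2 s: -9 × 2 = -18 m
2–4 s: 4 × 2 = 8 m
4–5 s: 5 × 1 = 5 m
Net displacement = -5 m

-5 m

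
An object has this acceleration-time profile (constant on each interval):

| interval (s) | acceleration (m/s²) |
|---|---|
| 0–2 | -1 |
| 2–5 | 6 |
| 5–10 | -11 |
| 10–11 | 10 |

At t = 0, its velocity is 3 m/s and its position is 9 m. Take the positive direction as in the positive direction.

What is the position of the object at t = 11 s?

-30.5 m

On each constant-a segment, Δv = aΔt and Δx = v₀Δt + ½aΔt²; chain segment to segment.
0–2 s: v starts 3 m/s; Δx = 3·2 + ½·-1·2² = 4 m; v ends 1 m/s.
2–5 s: v starts 1 m/s; Δx = 1·3 + ½·6·3² = 30 m; v ends 19 m/s.
5–10 s: v starts 19 m/s; Δx = 19·5 + ½·-11·5² = -42.5 m; v ends -36 m/s.
10–11 s: v starts -36 m/s; Δx = -36·1 + ½·10·1² = -31 m; v ends -26 m/s.
x(11) = 9 + Σ Δx = -30.5 m.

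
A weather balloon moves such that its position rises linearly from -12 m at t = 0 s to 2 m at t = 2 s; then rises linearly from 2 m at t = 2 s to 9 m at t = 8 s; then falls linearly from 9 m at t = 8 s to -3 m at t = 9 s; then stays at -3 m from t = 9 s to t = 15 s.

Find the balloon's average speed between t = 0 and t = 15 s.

2.2 m/s

Average speed = (total path length)/(elapsed time); on a piecewise-linear x-t graph the path length is Σ|Δx|.
0–2 s: |Δx| = |2 − -12| = 14 m
2–8 s: |Δx| = |9 − 2| = 7 m
8–9 s: |Δx| = |-3 − 9| = 12 m
9–15 s: |Δx| = |-3 − -3| = 0 m
Total path = 33 m; average speed = 33/15 = 2.2 m/s.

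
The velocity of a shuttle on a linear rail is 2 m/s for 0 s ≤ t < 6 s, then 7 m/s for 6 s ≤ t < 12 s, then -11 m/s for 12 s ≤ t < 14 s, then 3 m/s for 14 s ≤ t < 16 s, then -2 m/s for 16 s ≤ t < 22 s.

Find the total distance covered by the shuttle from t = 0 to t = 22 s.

Distance (not displacement) is the total path length: add the absolute areas under v-t.
0–6 s: |2| × 6 = 12 m
6–12 s: |7| × 6 = 42 m
12–14 s: |-11| × 2 = 22 m
14–16 s: |3| × 2 = 6 m
16–22 s: |-2| × 6 = 12 m
Total distance = 94 m

94 m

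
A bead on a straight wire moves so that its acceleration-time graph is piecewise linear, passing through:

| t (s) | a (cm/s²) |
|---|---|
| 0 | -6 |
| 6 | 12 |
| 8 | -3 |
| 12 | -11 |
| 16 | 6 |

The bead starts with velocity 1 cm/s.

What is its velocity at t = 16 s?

-10 cm/s

Δv equals the area under the a-t graph; then v = v₀ + Δv.
0–6 s: ½(-6 + 12)(6) = 18 cm/s
6–8 s: ½(12 + -3)(2) = 9 cm/s
8–12 s: ½(-3 + -11)(4) = -28 cm/s
12–16 s: ½(-11 + 6)(4) = -10 cm/s
Δv = -11 cm/s, so v(16) = 1 + (-11) = -10 cm/s.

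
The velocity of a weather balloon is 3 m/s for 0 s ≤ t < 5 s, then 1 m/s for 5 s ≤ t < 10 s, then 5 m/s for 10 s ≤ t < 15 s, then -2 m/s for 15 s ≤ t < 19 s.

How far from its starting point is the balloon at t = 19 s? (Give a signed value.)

37 m

Net displacement equals the area under the velocity-time graph (areas below the axis count negative).
0–5 s: 3 × 5 = 15 m
5–10 s: 1 × 5 = 5 m
10–15 s: 5 × 5 = 25 m
15–19 s: -2 × 4 = -8 m
Net displacement = 37 m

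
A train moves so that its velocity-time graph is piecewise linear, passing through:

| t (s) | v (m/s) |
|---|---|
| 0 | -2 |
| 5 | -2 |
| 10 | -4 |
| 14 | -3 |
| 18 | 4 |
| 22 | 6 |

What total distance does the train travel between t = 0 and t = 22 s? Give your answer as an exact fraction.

Total distance travelled is ∫|v| dt — sum the magnitudes of each area piece.
0–5 s: |-2| × 5 = 10 m
5–10 s: |½(-2 + -4)(5)| = 15 m
10–14 s: |½(-4 + -3)(4)| = 14 m
14–18 s: v = 0 at t = 110/7 s; triangle areas 18/7 + 32/7 = 50/7 m
18–22 s: |½(4 + 6)(4)| = 20 m
Total distance = 463/7 m

463/7 m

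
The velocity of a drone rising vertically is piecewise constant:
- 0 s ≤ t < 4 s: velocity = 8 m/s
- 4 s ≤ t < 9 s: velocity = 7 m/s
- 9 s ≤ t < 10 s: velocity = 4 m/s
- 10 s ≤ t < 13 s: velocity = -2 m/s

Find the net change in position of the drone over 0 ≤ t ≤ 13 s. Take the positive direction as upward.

65 m

Net displacement equals the area under the velocity-time graph (areas below the axis count negative).
0–4 s: 8 × 4 = 32 m
4–9 s: 7 × 5 = 35 m
9–10 s: 4 × 1 = 4 m
10–13 s: -2 × 3 = -6 m
Net displacement = 65 m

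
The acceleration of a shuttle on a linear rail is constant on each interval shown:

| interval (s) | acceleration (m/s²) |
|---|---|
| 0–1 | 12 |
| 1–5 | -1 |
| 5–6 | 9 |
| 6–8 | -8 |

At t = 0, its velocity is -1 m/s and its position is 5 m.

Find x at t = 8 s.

73.5 m

On each constant-a segment, Δv = aΔt and Δx = v₀Δt + ½aΔt²; chain segment to segment.
0–1 s: v starts -1 m/s; Δx = -1·1 + ½·12·1² = 5 m; v ends 11 m/s.
1–5 s: v starts 11 m/s; Δx = 11·4 + ½·-1·4² = 36 m; v ends 7 m/s.
5–6 s: v starts 7 m/s; Δx = 7·1 + ½·9·1² = 11.5 m; v ends 16 m/s.
6–8 s: v starts 16 m/s; Δx = 16·2 + ½·-8·2² = 16 m; v ends 0 m/s.
x(8) = 5 + Σ Δx = 73.5 m.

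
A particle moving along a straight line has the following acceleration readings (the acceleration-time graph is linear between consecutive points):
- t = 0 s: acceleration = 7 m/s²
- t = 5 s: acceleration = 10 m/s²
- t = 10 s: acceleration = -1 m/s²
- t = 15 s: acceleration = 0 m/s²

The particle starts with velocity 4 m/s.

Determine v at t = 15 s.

66.5 m/s

Δv equals the area under the a-t graph; then v = v₀ + Δv.
0–5 s: ½(7 + 10)(5) = 42.5 m/s
5–10 s: ½(10 + -1)(5) = 22.5 m/s
10–15 s: ½(-1 + 0)(5) = -2.5 m/s
Δv = 62.5 m/s, so v(15) = 4 + (62.5) = 66.5 m/s.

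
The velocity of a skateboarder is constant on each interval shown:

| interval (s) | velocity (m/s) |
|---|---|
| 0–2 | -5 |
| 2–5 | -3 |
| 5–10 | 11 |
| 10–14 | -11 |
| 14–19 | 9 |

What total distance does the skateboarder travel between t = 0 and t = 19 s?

163 m

Total distance travelled is ∫|v| dt — sum the magnitudes of each area piece.
0–2 s: |-5| × 2 = 10 m
2–5 s: |-3| × 3 = 9 m
5–10 s: |11| × 5 = 55 m
10–14 s: |-11| × 4 = 44 m
14–19 s: |9| × 5 = 45 m
Total distance = 163 m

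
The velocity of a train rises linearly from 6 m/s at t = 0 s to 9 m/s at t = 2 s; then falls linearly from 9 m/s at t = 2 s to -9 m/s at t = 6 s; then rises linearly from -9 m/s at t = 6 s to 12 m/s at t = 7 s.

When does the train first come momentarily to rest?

v changes sign on 2–6 s (from 9 to -9); the graph is linear there, so v = 0 at t = 2 + (-9)·(6 − 2)/(-9 − 9) = 4 s.

t = 4 s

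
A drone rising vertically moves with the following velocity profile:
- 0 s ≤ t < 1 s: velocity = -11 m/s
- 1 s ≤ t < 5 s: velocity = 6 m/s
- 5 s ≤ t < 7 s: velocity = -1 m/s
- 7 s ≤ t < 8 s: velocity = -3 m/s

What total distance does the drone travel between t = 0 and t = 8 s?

40 m

Distance (not displacement) is the total path length: add the absolute areas under v-t.
0–1 s: |-11| × 1 = 11 m
1–5 s: |6| × 4 = 24 m
5–7 s: |-1| × 2 = 2 m
7–8 s: |-3| × 1 = 3 m
Total distance = 40 m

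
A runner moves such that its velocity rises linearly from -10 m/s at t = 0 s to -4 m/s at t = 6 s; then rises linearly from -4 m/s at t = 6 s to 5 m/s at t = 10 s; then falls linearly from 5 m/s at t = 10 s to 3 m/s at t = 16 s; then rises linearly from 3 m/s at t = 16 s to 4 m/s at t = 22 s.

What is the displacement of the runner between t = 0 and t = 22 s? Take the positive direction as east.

Net displacement equals the area under the velocity-time graph (areas below the axis count negative).
0–6 s: ½(-10 + -4)(6) = -42 m
6–10 s: ½(-4 + 5)(4) = 2 m
10–16 s: ½(5 + 3)(6) = 24 m
16–22 s: ½(3 + 4)(6) = 21 m
Net displacement = 5 m

5 m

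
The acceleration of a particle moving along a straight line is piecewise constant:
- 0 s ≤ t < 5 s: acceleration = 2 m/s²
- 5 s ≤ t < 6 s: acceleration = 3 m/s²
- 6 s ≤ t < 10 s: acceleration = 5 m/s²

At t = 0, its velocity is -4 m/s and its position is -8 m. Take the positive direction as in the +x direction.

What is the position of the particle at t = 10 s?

On each constant-a segment, Δv = aΔt and Δx = v₀Δt + ½aΔt²; chain segment to segment.
0–5 s: v starts -4 m/s; Δx = -4·5 + ½·2·5² = 5 m; v ends 6 m/s.
5–6 s: v starts 6 m/s; Δx = 6·1 + ½·3·1² = 7.5 m; v ends 9 m/s.
6–10 s: v starts 9 m/s; Δx = 9·4 + ½·5·4² = 76 m; v ends 29 m/s.
x(10) = -8 + Σ Δx = 80.5 m.

80.5 m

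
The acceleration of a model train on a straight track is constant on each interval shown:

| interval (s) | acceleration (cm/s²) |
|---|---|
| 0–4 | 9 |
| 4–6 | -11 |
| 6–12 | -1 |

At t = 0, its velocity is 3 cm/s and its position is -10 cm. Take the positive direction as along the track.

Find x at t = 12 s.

214 cm

On each constant-a segment, Δv = aΔt and Δx = v₀Δt + ½aΔt²; chain segment to segment.
0–4 s: v starts 3 cm/s; Δx = 3·4 + ½·9·4² = 84 cm; v ends 39 cm/s.
4–6 s: v starts 39 cm/s; Δx = 39·2 + ½·-11·2² = 56 cm; v ends 17 cm/s.
6–12 s: v starts 17 cm/s; Δx = 17·6 + ½·-1·6² = 84 cm; v ends 11 cm/s.
x(12) = -10 + Σ Δx = 214 cm.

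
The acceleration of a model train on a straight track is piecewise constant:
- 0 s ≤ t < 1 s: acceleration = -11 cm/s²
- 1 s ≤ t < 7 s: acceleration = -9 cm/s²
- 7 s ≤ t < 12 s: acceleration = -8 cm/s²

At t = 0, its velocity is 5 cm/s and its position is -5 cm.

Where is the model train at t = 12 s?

On each constant-a segment, Δv = aΔt and Δx = v₀Δt + ½aΔt²; chain segment to segment.
0–1 s: v starts 5 cm/s; Δx = 5·1 + ½·-11·1² = -0.5 cm; v ends -6 cm/s.
1–7 s: v starts -6 cm/s; Δx = -6·6 + ½·-9·6² = -198 cm; v ends -60 cm/s.
7–12 s: v starts -60 cm/s; Δx = -60·5 + ½·-8·5² = -400 cm; v ends -100 cm/s.
x(12) = -5 + Σ Δx = -603.5 cm.

-603.5 cm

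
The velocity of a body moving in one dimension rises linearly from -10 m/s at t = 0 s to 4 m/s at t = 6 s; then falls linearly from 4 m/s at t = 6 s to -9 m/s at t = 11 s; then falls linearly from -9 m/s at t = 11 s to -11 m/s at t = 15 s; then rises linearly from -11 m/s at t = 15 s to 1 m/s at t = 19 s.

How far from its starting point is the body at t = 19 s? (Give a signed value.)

Displacement is the signed area under the v-t curve.
0–6 s: ½(-10 + 4)(6) = -18 m
6–11 s: ½(4 + -9)(5) = -12.5 m
11–15 s: ½(-9 + -11)(4) = -40 m
15–19 s: ½(-11 + 1)(4) = -20 m
Net displacement = -90.5 m

-90.5 m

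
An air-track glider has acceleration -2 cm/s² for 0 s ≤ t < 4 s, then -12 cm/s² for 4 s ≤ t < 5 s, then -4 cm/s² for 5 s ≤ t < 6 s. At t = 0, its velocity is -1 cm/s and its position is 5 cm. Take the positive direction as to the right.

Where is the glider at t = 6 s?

-53 cm

On each constant-a segment, Δv = aΔt and Δx = v₀Δt + ½aΔt²; chain segment to segment.
0–4 s: v starts -1 cm/s; Δx = -1·4 + ½·-2·4² = -20 cm; v ends -9 cm/s.
4–5 s: v starts -9 cm/s; Δx = -9·1 + ½·-12·1² = -15 cm; v ends -21 cm/s.
5–6 s: v starts -21 cm/s; Δx = -21·1 + ½·-4·1² = -23 cm; v ends -25 cm/s.
x(6) = 5 + Σ Δx = -53 cm.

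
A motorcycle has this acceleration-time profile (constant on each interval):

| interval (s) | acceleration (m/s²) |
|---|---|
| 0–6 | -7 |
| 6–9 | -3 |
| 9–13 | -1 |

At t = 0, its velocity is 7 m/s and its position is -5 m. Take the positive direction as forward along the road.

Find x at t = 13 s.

On each constant-a segment, Δv = aΔt and Δx = v₀Δt + ½aΔt²; chain segment to segment.
0–6 s: v starts 7 m/s; Δx = 7·6 + ½·-7·6² = -84 m; v ends -35 m/s.
6–9 s: v starts -35 m/s; Δx = -35·3 + ½·-3·3² = -118.5 m; v ends -44 m/s.
9–13 s: v starts -44 m/s; Δx = -44·4 + ½·-1·4² = -184 m; v ends -48 m/s.
x(13) = -5 + Σ Δx = -391.5 m.

-391.5 m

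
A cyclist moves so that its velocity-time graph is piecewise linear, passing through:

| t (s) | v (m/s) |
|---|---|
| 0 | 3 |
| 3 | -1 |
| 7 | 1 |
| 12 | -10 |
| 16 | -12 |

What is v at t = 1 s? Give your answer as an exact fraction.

On 0–3 s the graph is linear from 3 to -1 m/s: v(1) = 3 + (-1 − 3)·(1 − 0)/(3 − 0) = 5/3 m/s.

5/3 m/s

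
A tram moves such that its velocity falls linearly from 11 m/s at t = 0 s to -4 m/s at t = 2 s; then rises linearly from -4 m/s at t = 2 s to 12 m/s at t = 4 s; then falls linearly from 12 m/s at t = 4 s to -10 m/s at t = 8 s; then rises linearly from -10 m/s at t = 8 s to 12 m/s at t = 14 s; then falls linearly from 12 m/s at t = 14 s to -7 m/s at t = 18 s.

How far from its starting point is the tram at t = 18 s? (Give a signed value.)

Displacement is the signed area under the v-t curve.
0–2 s: ½(11 + -4)(2) = 7 m
2–4 s: ½(-4 + 12)(2) = 8 m
4–8 s: ½(12 + -10)(4) = 4 m
8–14 s: ½(-10 + 12)(6) = 6 m
14–18 s: ½(12 + -7)(4) = 10 m
Net displacement = 35 m

35 m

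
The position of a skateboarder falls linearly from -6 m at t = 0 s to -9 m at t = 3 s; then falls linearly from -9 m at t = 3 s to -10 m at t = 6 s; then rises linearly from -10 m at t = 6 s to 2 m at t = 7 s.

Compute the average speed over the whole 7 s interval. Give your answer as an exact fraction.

Average speed = (total path length)/(elapsed time); on a piecewise-linear x-t graph the path length is Σ|Δx|.
0–3 s: |Δx| = |-9 − -6| = 3 m
3–6 s: |Δx| = |-10 − -9| = 1 m
6–7 s: |Δx| = |2 − -10| = 12 m
Total path = 16 m; average speed = 16/7 = 16/7 m/s.

16/7 m/s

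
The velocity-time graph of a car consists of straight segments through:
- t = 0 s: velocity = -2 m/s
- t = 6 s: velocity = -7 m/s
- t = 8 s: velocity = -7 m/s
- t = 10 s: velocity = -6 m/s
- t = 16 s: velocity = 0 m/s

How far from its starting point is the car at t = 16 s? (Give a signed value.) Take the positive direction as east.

Displacement is the signed area under the v-t curve.
0–6 s: ½(-2 + -7)(6) = -27 m
6–8 s: -7 × 2 = -14 m
8–10 s: ½(-7 + -6)(2) = -13 m
10–16 s: ½(-6 + 0)(6) = -18 m
Net displacement = -72 m

-72 m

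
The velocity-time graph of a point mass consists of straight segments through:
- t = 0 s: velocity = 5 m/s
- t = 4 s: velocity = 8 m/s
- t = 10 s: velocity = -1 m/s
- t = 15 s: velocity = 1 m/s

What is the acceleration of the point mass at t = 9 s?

-1.5 m/s²

Acceleration is the slope of the v-t graph on 4–10 s: (-1 − 8)/(10 − 4) = -1.5 m/s².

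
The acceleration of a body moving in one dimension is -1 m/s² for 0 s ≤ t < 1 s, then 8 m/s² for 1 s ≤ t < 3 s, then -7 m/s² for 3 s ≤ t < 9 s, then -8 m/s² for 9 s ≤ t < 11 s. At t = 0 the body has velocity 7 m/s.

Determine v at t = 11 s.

-36 m/s

Δv equals the area under the a-t graph; then v = v₀ + Δv.
0–1 s: -1 × 1 = -1 m/s
1–3 s: 8 × 2 = 16 m/s
3–9 s: -7 × 6 = -42 m/s
9–11 s: -8 × 2 = -16 m/s
Δv = -43 m/s, so v(11) = 7 + (-43) = -36 m/s.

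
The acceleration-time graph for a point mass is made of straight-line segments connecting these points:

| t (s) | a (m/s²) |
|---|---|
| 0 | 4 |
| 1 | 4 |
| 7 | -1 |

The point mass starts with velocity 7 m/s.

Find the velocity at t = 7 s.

20 m/s

Δv equals the area under the a-t graph; then v = v₀ + Δv.
0–1 s: 4 × 1 = 4 m/s
1–7 s: ½(4 + -1)(6) = 9 m/s
Δv = 13 m/s, so v(7) = 7 + (13) = 20 m/s.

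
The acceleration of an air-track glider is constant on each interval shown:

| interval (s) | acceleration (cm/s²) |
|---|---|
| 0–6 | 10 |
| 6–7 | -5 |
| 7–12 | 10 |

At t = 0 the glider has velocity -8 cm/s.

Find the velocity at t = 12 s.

Δv equals the area under the a-t graph; then v = v₀ + Δv.
0–6 s: 10 × 6 = 60 cm/s
6–7 s: -5 × 1 = -5 cm/s
7–12 s: 10 × 5 = 50 cm/s
Δv = 105 cm/s, so v(12) = -8 + (105) = 97 cm/s.

97 cm/s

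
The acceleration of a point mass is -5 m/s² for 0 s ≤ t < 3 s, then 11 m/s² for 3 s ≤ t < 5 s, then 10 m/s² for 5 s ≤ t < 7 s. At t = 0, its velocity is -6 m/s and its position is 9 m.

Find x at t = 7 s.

-29.5 m

On each constant-a segment, Δv = aΔt and Δx = v₀Δt + ½aΔt²; chain segment to segment.
0–3 s: v starts -6 m/s; Δx = -6·3 + ½·-5·3² = -40.5 m; v ends -21 m/s.
3–5 s: v starts -21 m/s; Δx = -21·2 + ½·11·2² = -20 m; v ends 1 m/s.
5–7 s: v starts 1 m/s; Δx = 1·2 + ½·10·2² = 22 m; v ends 21 m/s.
x(7) = 9 + Σ Δx = -29.5 m.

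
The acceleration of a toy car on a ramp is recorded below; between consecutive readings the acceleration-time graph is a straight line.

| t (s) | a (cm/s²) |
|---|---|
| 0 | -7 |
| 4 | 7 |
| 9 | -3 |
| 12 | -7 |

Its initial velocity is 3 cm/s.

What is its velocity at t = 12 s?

-2 cm/s

Δv equals the area under the a-t graph; then v = v₀ + Δv.
0–4 s: ½(-7 + 7)(4) = 0 cm/s
4–9 s: ½(7 + -3)(5) = 10 cm/s
9–12 s: ½(-3 + -7)(3) = -15 cm/s
Δv = -5 cm/s, so v(12) = 3 + (-5) = -2 cm/s.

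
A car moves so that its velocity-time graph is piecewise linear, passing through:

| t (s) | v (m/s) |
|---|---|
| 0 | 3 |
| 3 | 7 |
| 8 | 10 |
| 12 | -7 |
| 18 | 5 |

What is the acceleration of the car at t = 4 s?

0.6 m/s²

Acceleration is the slope of the v-t graph on 3–8 s: (10 − 7)/(8 − 3) = 0.6 m/s².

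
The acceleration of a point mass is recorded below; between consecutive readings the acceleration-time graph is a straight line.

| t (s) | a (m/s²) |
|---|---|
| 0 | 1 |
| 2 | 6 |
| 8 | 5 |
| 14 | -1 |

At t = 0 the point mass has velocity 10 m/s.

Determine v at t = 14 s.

62 m/s

Δv equals the area under the a-t graph; then v = v₀ + Δv.
0–2 s: ½(1 + 6)(2) = 7 m/s
2–8 s: ½(6 + 5)(6) = 33 m/s
8–14 s: ½(5 + -1)(6) = 12 m/s
Δv = 52 m/s, so v(14) = 10 + (52) = 62 m/s.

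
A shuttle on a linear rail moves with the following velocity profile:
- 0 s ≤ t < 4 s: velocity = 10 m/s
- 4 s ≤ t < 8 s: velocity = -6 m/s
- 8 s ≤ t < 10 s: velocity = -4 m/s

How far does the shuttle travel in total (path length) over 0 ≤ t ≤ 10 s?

72 m

Total distance travelled is ∫|v| dt — sum the magnitudes of each area piece.
0–4 s: |10| × 4 = 40 m
4–8 s: |-6| × 4 = 24 m
8–10 s: |-4| × 2 = 8 m
Total distance = 72 m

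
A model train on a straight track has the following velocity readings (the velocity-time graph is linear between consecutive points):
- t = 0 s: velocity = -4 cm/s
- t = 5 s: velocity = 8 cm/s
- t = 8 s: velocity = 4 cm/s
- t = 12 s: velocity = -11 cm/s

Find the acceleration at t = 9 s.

-3.75 cm/s²

Acceleration is the slope of the v-t graph on 8–12 s: (-11 − 4)/(12 − 8) = -3.75 cm/s².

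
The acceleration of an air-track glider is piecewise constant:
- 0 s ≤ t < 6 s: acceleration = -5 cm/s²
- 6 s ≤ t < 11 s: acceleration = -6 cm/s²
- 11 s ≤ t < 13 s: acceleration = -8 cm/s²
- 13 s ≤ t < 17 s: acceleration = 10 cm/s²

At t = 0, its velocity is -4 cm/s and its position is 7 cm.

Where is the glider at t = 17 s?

On each constant-a segment, Δv = aΔt and Δx = v₀Δt + ½aΔt²; chain segment to segment.
0–6 s: v starts -4 cm/s; Δx = -4·6 + ½·-5·6² = -114 cm; v ends -34 cm/s.
6–11 s: v starts -34 cm/s; Δx = -34·5 + ½·-6·5² = -245 cm; v ends -64 cm/s.
11–13 s: v starts -64 cm/s; Δx = -64·2 + ½·-8·2² = -144 cm; v ends -80 cm/s.
13–17 s: v starts -80 cm/s; Δx = -80·4 + ½·10·4² = -240 cm; v ends -40 cm/s.
x(17) = 7 + Σ Δx = -736 cm.

-736 cm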